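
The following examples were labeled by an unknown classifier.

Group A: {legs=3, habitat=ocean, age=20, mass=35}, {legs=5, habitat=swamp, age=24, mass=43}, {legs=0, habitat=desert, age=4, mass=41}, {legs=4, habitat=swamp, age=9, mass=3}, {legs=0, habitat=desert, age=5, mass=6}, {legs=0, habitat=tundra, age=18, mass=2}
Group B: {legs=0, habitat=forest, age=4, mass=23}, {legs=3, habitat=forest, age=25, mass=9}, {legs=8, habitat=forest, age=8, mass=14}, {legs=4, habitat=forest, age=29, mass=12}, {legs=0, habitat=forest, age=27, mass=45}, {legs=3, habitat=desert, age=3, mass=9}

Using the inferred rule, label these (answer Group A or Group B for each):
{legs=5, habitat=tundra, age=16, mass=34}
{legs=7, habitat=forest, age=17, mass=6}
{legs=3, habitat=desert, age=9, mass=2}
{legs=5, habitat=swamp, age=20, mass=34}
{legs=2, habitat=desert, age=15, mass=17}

The common property of the 'Group A' items is: habitat is not forest AND age ≥ 4. No 'Group B' item has it.
{legs=5, habitat=tundra, age=16, mass=34} → habitat is tundra, age = 16 → Group A.
{legs=7, habitat=forest, age=17, mass=6} → habitat is forest, age = 17 → Group B.
{legs=3, habitat=desert, age=9, mass=2} → habitat is desert, age = 9 → Group A.
{legs=5, habitat=swamp, age=20, mass=34} → habitat is swamp, age = 20 → Group A.
{legs=2, habitat=desert, age=15, mass=17} → habitat is desert, age = 15 → Group A.

Group A, Group B, Group A, Group A, Group A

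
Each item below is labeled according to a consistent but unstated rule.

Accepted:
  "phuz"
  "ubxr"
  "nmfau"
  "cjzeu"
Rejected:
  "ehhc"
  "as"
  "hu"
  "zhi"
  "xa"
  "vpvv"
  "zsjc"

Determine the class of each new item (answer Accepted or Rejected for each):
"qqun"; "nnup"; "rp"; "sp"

The simplest hypothesis consistent with all the labels is: length ≥ 3 AND contains 'u'.
"qqun": Accepted (length 4, has 'u').
"nnup": Accepted (length 4, has 'u').
"rp": Rejected (length 2, no 'u').
"sp": Rejected (length 2, no 'u').

Accepted, Accepted, Rejected, Rejected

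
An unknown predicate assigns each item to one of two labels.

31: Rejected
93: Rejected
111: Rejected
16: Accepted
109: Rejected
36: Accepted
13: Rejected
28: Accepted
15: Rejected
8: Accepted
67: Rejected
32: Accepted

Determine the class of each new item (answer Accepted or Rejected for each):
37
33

Rejected, Rejected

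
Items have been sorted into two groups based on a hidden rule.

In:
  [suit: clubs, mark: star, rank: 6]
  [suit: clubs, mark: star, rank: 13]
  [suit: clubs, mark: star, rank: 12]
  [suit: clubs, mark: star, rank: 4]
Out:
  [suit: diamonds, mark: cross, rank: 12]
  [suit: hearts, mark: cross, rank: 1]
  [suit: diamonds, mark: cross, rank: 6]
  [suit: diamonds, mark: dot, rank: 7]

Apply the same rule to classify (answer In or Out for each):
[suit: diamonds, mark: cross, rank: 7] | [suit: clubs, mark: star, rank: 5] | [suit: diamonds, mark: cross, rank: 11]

Out, In, Out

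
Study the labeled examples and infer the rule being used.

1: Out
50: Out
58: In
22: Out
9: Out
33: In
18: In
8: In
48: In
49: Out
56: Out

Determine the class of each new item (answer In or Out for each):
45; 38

Comparing the two groups points to one rule — ≡ 3 (mod 5).

Out, In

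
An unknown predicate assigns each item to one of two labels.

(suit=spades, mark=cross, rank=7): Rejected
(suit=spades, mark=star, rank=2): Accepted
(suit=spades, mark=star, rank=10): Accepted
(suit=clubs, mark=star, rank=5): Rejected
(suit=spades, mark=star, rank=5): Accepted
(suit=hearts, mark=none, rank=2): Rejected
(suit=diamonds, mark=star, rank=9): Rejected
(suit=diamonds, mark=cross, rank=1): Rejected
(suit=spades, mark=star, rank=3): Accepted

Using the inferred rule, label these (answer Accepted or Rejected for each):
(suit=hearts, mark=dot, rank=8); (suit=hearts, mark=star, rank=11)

Every 'Accepted' example satisfies: mark is star AND suit is spades. None of the 'Rejected' examples do.
(suit=hearts, mark=dot, rank=8): mark is dot, suit is hearts — lacks this property, so Rejected. (suit=hearts, mark=star, rank=11): mark is star, suit is hearts — lacks this property, so Rejected.

Rejected, Rejected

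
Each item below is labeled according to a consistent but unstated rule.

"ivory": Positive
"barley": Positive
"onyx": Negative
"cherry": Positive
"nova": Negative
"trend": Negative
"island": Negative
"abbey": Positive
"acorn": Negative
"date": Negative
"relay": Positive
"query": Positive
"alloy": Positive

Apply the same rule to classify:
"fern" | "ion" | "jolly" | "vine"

The distinguishing property — ends with 'y' — holds for all the 'Positive' cases and none of the 'Negative' cases.
"fern": ends with 'n' — does not satisfy this, so Negative. "ion": ends with 'n' — does not satisfy this, so Negative. "jolly": ends with 'y' — qualifies, so Positive. "vine": ends with 'e' — does not satisfy this, so Negative.

Negative, Negative, Positive, Negative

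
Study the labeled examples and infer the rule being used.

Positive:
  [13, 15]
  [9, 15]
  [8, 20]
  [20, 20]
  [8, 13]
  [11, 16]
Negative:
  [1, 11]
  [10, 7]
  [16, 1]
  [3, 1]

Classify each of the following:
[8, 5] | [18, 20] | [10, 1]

All 'Positive' examples share one property — sum ≥ 21 — and every 'Negative' example lacks it.
[8, 5]: Negative (8+5 = 13).
[18, 20]: Positive (18+20 = 38).
[10, 1]: Negative (10+1 = 11).

Negative, Positive, Negative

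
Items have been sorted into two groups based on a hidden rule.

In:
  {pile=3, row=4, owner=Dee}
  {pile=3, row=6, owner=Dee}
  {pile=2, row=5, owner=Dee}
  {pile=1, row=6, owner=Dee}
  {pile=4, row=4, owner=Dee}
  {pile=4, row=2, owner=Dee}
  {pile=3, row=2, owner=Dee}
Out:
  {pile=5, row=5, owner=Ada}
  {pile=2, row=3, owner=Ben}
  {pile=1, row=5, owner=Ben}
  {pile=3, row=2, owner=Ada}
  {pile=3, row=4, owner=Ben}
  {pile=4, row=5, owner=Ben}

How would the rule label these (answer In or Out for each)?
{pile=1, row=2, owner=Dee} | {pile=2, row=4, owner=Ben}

A rule that fits every label: owner is Dee — true of each 'In' example, false of each 'Out' one.
In: {pile=1, row=2, owner=Dee}, since owner is Dee.
Out: {pile=2, row=4, owner=Ben}, since owner is Ben.

In, Out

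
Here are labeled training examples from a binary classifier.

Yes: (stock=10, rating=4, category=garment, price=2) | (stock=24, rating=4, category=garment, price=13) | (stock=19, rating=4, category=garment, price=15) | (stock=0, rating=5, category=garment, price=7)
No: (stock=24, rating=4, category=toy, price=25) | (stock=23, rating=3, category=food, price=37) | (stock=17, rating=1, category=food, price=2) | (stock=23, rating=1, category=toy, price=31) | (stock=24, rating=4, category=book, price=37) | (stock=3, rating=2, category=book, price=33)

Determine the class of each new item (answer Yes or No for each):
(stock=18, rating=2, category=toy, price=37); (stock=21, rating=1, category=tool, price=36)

No, No

A rule that fits every label: category is garment — true of each 'Yes' example, false of each 'No' one.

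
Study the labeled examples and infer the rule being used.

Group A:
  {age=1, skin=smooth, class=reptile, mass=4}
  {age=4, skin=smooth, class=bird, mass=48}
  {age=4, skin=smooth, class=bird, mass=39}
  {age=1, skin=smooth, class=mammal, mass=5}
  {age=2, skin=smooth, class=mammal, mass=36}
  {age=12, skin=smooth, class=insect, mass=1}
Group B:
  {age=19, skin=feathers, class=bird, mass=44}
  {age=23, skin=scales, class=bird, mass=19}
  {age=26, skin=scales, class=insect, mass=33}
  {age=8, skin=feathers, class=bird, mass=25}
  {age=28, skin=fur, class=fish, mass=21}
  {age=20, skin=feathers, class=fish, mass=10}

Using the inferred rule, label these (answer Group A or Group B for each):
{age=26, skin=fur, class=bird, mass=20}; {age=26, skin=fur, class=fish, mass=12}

The distinguishing property — skin is smooth — holds for all the 'Group A' cases and none of the 'Group B' cases.

Group B, Group B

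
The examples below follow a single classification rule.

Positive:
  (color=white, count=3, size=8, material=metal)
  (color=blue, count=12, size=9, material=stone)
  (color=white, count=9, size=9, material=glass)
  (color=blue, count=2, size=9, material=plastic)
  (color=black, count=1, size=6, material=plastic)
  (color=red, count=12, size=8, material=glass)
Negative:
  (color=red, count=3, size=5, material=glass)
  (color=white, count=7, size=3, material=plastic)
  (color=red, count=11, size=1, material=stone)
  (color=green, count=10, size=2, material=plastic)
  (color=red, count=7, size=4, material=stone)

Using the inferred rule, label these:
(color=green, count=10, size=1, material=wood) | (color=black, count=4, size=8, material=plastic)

The common property of the 'Positive' items is: size ≥ 6. No 'Negative' item has it.
Negative: (color=green, count=10, size=1, material=wood), since size = 1. Positive: (color=black, count=4, size=8, material=plastic), since size = 8.

Negative, Positive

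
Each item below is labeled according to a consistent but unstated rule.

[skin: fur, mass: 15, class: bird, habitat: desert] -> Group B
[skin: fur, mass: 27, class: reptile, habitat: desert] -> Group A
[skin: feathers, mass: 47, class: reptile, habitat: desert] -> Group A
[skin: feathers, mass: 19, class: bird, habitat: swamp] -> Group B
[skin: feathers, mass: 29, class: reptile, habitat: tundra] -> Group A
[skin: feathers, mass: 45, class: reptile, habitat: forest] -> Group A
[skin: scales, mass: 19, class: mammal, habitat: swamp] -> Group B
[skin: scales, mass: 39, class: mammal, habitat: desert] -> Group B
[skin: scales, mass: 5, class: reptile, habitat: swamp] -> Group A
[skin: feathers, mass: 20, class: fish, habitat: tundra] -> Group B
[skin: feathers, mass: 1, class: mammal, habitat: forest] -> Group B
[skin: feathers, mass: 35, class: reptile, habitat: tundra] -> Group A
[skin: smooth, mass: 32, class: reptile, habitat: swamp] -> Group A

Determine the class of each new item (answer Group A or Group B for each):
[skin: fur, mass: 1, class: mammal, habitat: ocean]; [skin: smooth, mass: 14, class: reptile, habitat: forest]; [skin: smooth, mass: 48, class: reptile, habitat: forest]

Group B, Group A, Group A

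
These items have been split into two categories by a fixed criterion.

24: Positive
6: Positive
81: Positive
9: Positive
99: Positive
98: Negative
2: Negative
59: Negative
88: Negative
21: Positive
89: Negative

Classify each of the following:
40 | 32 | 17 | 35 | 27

The common property of the 'Positive' items is: multiple of 3. No 'Negative' item has it.
40 → 40 = 3·13 + 1 → Negative. 32 → 32 = 3·10 + 2 → Negative. 17 → 17 = 3·5 + 2 → Negative. 35 → 35 = 3·11 + 2 → Negative. 27 → 27 = 3·9 → Positive.

Negative, Negative, Negative, Negative, Positive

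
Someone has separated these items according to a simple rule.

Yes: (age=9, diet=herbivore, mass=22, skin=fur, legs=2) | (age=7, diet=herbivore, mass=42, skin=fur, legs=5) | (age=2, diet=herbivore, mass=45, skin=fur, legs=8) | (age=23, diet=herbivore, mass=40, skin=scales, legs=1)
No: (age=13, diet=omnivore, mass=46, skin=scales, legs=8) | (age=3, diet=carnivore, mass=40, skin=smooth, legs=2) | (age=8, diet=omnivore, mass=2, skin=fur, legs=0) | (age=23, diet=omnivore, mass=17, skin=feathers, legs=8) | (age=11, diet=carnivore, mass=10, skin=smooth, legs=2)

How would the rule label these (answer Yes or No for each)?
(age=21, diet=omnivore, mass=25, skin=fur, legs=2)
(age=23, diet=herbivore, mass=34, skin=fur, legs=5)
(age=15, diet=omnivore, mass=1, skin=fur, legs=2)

No, Yes, No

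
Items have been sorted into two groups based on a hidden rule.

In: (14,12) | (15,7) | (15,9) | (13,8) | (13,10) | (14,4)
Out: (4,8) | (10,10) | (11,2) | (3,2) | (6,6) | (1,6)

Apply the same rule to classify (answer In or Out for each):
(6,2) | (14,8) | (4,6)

Out, In, Out

The classifier is using: first ≥ 12.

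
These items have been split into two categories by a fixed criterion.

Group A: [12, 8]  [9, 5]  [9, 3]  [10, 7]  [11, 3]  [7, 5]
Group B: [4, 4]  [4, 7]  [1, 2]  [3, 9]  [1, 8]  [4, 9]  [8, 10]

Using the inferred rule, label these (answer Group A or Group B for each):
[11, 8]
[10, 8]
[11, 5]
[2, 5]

Group A, Group A, Group A, Group B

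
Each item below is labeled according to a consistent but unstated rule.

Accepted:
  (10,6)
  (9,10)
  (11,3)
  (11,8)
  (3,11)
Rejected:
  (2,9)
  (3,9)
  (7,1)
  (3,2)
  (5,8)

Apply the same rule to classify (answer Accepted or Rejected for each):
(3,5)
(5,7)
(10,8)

Every 'Accepted' example satisfies: sum ≥ 14. None of the 'Rejected' examples do.

Rejected, Rejected, Accepted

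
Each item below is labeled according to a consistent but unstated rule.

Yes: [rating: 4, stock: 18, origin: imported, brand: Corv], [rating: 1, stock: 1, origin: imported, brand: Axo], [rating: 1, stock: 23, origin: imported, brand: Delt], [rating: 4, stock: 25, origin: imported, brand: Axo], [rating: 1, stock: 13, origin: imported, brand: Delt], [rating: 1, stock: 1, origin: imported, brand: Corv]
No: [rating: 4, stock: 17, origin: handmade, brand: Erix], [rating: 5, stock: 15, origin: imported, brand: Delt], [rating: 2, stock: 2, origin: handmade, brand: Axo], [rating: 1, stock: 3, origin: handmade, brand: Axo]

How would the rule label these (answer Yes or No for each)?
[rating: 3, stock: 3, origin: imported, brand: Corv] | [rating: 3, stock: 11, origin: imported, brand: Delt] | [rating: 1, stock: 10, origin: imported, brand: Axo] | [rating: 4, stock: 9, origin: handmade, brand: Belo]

All 'Yes' examples share one property — origin is imported AND rating ≤ 4 — and every 'No' example lacks it.
[rating: 3, stock: 3, origin: imported, brand: Corv]: origin is imported, rating = 3, meets the rule → Yes. [rating: 3, stock: 11, origin: imported, brand: Delt]: origin is imported, rating = 3, meets the rule → Yes. [rating: 1, stock: 10, origin: imported, brand: Axo]: origin is imported, rating = 1, meets the rule → Yes. [rating: 4, stock: 9, origin: handmade, brand: Belo]: origin is handmade, rating = 4, doesn't match → No.

Yes, Yes, Yes, No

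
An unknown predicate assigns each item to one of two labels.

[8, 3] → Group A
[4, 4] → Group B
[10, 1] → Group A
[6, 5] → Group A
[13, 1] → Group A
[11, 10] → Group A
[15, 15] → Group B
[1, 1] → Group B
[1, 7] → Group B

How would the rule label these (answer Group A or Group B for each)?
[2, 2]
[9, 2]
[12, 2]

The simplest hypothesis consistent with all the labels is: first > second.
[2, 2]: 2 = 2, does not satisfy this → Group B. [9, 2]: 9 > 2, fits → Group A. [12, 2]: 12 > 2, fits → Group A.

Group B, Group A, Group A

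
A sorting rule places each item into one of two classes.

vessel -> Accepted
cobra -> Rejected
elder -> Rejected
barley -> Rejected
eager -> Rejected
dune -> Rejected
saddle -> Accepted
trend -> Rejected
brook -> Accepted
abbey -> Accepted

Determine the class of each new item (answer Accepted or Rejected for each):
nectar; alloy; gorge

Rejected, Accepted, Rejected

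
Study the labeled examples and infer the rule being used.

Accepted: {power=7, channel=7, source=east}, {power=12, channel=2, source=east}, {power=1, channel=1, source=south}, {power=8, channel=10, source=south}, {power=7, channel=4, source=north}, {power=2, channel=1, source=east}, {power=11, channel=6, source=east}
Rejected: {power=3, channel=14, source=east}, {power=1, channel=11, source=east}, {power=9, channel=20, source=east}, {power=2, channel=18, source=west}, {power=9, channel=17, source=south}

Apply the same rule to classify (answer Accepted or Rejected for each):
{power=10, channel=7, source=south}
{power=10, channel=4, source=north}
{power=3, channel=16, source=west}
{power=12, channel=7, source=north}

One predicate separates the groups cleanly: channel ≤ 10.

Accepted, Accepted, Rejected, Accepted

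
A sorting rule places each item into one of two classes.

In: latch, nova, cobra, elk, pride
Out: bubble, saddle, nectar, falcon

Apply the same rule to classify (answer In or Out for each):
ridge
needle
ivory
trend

In, Out, In, In

The common property of the 'In' items is: length ≤ 5. No 'Out' item has it.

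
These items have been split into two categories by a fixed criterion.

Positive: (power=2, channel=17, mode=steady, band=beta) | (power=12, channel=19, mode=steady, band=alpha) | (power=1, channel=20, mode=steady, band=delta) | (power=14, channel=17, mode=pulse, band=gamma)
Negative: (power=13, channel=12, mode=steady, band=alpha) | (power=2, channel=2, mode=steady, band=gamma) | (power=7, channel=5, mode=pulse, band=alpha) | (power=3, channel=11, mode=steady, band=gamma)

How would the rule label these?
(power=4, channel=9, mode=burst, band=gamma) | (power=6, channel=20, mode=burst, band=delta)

Every 'Positive' example satisfies: channel ≥ 17. None of the 'Negative' examples do.
(power=4, channel=9, mode=burst, band=gamma) → channel = 9 → Negative. (power=6, channel=20, mode=burst, band=delta) → channel = 20 → Positive.

Negative, Positive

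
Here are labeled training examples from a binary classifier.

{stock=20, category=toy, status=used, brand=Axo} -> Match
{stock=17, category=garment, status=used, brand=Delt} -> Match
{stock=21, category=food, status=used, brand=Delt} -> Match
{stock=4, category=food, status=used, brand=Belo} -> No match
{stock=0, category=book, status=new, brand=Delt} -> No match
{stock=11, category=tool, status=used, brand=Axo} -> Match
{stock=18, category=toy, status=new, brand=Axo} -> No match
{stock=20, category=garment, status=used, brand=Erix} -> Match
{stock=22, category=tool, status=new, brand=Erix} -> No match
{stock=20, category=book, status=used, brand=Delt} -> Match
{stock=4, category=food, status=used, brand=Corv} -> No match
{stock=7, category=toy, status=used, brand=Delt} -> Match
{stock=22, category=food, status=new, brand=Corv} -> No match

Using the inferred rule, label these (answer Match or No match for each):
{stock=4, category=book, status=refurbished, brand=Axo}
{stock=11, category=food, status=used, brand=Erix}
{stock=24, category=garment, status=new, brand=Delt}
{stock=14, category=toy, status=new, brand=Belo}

A rule that fits every label: status is used AND stock ≥ 7 — true of each 'Match' example, false of each 'No match' one.
{stock=4, category=book, status=refurbished, brand=Axo}: status is refurbished, stock = 4, doesn't match → No match. {stock=11, category=food, status=used, brand=Erix}: status is used, stock = 11, satisfies this → Match. {stock=24, category=garment, status=new, brand=Delt}: status is new, stock = 24, doesn't match → No match. {stock=14, category=toy, status=new, brand=Belo}: status is new, stock = 14, doesn't match → No match.

No match, Match, No match, No match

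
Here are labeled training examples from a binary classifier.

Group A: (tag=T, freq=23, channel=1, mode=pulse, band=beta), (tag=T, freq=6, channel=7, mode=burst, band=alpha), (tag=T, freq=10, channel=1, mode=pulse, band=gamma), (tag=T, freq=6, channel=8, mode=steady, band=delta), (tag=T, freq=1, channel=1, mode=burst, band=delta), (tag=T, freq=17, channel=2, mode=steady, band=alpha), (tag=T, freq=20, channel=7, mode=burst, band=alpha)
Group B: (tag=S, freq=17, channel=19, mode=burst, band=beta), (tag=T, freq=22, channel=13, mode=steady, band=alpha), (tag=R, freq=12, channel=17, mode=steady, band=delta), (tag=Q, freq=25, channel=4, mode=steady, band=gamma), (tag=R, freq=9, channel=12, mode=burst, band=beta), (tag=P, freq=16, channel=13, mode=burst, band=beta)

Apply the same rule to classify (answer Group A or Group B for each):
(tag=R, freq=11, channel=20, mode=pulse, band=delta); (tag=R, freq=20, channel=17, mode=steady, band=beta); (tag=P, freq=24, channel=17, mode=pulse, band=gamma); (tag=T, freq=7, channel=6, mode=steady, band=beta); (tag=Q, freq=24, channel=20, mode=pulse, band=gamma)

Group B, Group B, Group B, Group A, Group B

The simplest hypothesis consistent with all the labels is: tag is T AND channel ≤ 8.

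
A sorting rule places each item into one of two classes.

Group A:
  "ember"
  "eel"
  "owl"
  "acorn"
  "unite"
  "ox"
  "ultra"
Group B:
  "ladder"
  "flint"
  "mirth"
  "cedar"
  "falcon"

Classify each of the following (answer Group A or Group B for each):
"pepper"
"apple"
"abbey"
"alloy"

The common property of the 'Group A' items is: starts with a vowel. No 'Group B' item has it.
Group B: "pepper", since starts with 'p'.
Group A: "apple", since starts with 'a'.
Group A: "abbey", since starts with 'a'.
Group A: "alloy", since starts with 'a'.

Group B, Group A, Group A, Group A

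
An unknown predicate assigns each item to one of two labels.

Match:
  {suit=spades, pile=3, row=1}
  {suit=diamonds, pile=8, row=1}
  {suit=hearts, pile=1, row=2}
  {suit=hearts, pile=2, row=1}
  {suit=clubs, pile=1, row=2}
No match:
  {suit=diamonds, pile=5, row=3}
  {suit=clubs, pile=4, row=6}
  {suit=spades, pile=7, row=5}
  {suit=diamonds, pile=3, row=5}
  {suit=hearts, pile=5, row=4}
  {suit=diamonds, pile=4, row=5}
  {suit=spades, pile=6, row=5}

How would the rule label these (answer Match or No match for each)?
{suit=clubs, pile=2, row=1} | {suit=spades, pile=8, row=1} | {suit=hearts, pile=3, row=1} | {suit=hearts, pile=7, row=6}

The classifier is using: row ≤ 2.
{suit=clubs, pile=2, row=1}: row = 1 — has this property, so Match.
{suit=spades, pile=8, row=1}: row = 1 — has this property, so Match.
{suit=hearts, pile=3, row=1}: row = 1 — has this property, so Match.
{suit=hearts, pile=7, row=6}: row = 6 — does not pass, so No match.

Match, Match, Match, No match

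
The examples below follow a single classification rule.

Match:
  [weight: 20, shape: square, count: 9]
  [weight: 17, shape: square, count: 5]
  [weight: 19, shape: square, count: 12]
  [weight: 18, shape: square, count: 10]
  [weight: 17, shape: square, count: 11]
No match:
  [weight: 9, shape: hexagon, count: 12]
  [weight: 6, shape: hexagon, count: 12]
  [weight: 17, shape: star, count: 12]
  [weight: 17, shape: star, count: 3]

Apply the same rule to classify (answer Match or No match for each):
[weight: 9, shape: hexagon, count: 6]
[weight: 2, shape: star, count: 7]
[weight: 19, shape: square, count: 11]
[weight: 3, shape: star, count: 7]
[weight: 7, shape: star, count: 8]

No match, No match, Match, No match, No match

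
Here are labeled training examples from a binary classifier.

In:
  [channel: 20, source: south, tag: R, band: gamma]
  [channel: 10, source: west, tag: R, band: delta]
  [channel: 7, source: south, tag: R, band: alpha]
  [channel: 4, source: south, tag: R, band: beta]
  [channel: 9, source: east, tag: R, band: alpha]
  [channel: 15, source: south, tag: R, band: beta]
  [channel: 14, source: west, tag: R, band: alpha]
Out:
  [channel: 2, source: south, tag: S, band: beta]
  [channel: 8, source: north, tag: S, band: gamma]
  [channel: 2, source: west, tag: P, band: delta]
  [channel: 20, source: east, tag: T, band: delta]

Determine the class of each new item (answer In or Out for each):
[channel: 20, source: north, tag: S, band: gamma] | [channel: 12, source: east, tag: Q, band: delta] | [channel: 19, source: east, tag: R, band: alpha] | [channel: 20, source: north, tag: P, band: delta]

Out, Out, In, Out

The common property of the 'In' items is: tag is R. No 'Out' item has it.
[channel: 20, source: north, tag: S, band: gamma]: Out (tag is S).
[channel: 12, source: east, tag: Q, band: delta]: Out (tag is Q).
[channel: 19, source: east, tag: R, band: alpha]: In (tag is R).
[channel: 20, source: north, tag: P, band: delta]: Out (tag is P).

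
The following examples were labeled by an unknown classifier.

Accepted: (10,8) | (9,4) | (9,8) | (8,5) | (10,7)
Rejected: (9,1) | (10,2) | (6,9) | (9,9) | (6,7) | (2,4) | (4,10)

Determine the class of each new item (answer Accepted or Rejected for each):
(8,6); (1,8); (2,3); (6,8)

Accepted, Rejected, Rejected, Rejected

The simplest hypothesis consistent with all the labels is: first > second AND sum ≥ 13.
(8,6): Accepted (8 > 6, 8+6 = 14). (1,8): Rejected (1 < 8, 1+8 = 9). (2,3): Rejected (2 < 3, 2+3 = 5). (6,8): Rejected (6 < 8, 6+8 = 14).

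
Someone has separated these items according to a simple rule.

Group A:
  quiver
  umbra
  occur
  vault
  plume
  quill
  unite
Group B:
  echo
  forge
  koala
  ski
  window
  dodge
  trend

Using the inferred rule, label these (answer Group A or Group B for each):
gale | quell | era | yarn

Group B, Group A, Group B, Group B

'Group A' ⟺ contains 'u'.
gale: no 'u', doesn't qualify → Group B.
quell: has 'u', fits → Group A.
era: no 'u', doesn't qualify → Group B.
yarn: no 'u', doesn't qualify → Group B.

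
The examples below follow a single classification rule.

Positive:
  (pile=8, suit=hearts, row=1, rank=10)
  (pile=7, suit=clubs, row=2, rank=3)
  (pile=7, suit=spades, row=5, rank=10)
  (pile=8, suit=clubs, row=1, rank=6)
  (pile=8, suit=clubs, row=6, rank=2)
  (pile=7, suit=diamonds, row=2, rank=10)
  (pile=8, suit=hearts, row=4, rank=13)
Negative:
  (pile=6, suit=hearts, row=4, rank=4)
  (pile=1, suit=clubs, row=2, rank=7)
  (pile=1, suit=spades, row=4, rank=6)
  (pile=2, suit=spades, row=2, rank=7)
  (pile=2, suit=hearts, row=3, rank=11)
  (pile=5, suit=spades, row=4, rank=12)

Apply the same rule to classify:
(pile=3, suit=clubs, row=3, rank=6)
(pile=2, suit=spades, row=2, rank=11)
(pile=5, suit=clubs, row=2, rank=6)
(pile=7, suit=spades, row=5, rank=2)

The pattern is that an item is 'Positive' exactly when: pile ≥ 7.
(pile=3, suit=clubs, row=3, rank=6): pile = 3, doesn't match → Negative. (pile=2, suit=spades, row=2, rank=11): pile = 2, doesn't match → Negative. (pile=5, suit=clubs, row=2, rank=6): pile = 5, doesn't match → Negative. (pile=7, suit=spades, row=5, rank=2): pile = 7, matches → Positive.

Negative, Negative, Negative, Positive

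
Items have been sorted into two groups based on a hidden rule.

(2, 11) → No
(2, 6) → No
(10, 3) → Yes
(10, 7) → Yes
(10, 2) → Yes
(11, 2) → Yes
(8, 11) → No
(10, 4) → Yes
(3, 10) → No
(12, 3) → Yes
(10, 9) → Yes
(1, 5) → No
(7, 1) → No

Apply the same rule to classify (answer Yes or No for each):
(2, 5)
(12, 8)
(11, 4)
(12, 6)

No, Yes, Yes, Yes

The rule appears to be: first ≥ 9.
(2, 5): No (first 2).
(12, 8): Yes (first 12).
(11, 4): Yes (first 11).
(12, 6): Yes (first 12).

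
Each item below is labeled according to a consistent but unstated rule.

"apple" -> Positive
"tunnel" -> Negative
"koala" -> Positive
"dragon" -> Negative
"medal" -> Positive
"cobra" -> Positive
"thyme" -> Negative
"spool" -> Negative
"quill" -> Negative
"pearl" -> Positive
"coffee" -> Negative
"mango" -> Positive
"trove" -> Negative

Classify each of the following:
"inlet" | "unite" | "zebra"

The distinguishing property — odd length AND contains 'a' — holds for all the 'Positive' cases and none of the 'Negative' cases.
"inlet": length 5, no 'a', does not pass → Negative. "unite": length 5, no 'a', does not pass → Negative. "zebra": length 5, has 'a', has this property → Positive.

Negative, Negative, Positive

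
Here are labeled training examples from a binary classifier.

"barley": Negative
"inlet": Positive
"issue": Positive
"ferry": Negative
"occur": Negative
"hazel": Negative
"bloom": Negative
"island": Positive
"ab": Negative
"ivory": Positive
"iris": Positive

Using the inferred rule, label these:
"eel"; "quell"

The distinguishing property — contains 'i' — holds for all the 'Positive' cases and none of the 'Negative' cases.
"eel" — no 'i', hence Negative.
"quell" — no 'i', hence Negative.

Negative, Negative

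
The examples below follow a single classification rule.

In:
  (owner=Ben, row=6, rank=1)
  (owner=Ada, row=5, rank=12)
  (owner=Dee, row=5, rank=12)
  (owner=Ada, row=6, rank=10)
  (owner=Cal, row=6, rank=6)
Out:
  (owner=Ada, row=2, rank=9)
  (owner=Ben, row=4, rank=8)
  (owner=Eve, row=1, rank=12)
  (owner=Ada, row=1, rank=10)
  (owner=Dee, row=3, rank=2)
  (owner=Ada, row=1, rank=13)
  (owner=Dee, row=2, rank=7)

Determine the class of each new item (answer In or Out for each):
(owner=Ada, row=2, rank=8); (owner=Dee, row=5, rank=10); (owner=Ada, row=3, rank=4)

All 'In' examples share one property — row ≥ 5 — and every 'Out' example lacks it.
(owner=Ada, row=2, rank=8) — row = 2, hence Out. (owner=Dee, row=5, rank=10) — row = 5, hence In. (owner=Ada, row=3, rank=4) — row = 3, hence Out.

Out, In, Out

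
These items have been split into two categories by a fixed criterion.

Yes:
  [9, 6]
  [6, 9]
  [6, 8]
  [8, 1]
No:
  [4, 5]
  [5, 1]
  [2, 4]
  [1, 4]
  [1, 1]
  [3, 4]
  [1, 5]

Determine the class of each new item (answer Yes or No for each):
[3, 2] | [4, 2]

No, No

Rule: first ≥ 6. This holds for each 'Yes' example and fails for each 'No' one.
[3, 2]: first 3 — does not satisfy this, so No. [4, 2]: first 4 — does not satisfy this, so No.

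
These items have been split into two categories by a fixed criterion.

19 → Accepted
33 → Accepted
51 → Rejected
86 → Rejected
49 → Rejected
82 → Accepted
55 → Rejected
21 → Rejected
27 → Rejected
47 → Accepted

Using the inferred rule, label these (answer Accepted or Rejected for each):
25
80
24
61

The distinguishing property — ≡ 5 (mod 7) — holds for all the 'Accepted' cases and none of the 'Rejected' cases.
25 → 25 mod 7 = 4 → Rejected. 80 → 80 mod 7 = 3 → Rejected. 24 → 24 mod 7 = 3 → Rejected. 61 → 61 mod 7 = 5 → Accepted.

Rejected, Rejected, Rejected, Accepted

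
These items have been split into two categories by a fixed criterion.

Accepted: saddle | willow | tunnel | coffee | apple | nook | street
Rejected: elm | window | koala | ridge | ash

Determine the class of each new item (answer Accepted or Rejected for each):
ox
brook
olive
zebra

Rejected, Accepted, Rejected, Rejected

'Accepted' ⟺ has a double letter.
ox: no doubled letter, doesn't match → Rejected.
brook: 'oo' doubled, passes → Accepted.
olive: no doubled letter, doesn't match → Rejected.
zebra: no doubled letter, doesn't match → Rejected.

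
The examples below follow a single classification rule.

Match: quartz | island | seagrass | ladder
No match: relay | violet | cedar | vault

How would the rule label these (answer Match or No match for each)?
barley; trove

Match, No match

The distinguishing property — even length AND contains 'a' — holds for all the 'Match' cases and none of the 'No match' cases.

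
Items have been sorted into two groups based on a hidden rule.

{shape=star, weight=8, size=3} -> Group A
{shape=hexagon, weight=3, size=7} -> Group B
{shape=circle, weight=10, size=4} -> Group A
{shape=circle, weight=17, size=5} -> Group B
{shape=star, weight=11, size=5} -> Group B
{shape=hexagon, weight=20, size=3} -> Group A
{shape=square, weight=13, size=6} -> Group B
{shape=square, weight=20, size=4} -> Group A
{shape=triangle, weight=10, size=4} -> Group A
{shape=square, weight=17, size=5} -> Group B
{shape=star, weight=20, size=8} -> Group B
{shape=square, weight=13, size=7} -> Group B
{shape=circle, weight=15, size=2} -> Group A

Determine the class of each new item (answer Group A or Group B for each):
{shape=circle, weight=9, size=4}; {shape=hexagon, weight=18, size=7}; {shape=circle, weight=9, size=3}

Group A, Group B, Group A

The pattern is that an item is 'Group A' exactly when: size ≤ 4.
Group A: {shape=circle, weight=9, size=4}, since size = 4. Group B: {shape=hexagon, weight=18, size=7}, since size = 7. Group A: {shape=circle, weight=9, size=3}, since size = 3.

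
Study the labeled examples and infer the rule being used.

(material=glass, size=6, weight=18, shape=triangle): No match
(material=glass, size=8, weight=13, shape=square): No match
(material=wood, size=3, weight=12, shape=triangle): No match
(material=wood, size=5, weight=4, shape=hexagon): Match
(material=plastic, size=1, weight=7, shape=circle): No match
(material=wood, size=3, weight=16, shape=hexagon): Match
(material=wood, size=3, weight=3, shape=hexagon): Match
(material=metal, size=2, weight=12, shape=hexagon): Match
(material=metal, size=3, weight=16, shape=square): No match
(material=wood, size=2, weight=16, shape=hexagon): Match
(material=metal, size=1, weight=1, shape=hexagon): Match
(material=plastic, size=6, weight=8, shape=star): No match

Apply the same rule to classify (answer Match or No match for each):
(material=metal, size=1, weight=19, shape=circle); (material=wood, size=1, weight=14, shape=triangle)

A rule that fits every label: shape is hexagon — true of each 'Match' example, false of each 'No match' one.
(material=metal, size=1, weight=19, shape=circle): shape is circle — doesn't qualify, so No match.
(material=wood, size=1, weight=14, shape=triangle): shape is triangle — doesn't qualify, so No match.

No match, No match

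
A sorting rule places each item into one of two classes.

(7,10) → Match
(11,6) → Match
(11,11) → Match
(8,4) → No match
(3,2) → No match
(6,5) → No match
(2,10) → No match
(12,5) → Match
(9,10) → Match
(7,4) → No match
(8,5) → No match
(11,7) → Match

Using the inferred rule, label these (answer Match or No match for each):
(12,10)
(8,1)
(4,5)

Match, No match, No match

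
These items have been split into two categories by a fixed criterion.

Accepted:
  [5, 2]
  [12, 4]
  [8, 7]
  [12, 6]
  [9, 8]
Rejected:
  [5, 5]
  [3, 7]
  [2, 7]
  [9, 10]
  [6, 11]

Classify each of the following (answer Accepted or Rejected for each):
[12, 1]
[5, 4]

Accepted, Accepted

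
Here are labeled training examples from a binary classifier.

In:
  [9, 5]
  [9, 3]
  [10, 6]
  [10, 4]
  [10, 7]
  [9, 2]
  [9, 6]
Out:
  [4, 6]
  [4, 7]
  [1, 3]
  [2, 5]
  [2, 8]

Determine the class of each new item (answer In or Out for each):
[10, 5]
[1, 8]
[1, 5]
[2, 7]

The pattern is that an item is 'In' exactly when: first > second.
[10, 5]: 10 > 5, passes → In.
[1, 8]: 1 < 8, does not fit → Out.
[1, 5]: 1 < 5, does not fit → Out.
[2, 7]: 2 < 7, does not fit → Out.

In, Out, Out, Out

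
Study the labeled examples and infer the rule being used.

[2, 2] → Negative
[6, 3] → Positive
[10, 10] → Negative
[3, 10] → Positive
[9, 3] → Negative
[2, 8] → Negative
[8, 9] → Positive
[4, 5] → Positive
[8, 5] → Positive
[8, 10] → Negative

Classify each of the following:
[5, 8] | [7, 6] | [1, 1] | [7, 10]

Positive, Positive, Negative, Positive

A rule that fits every label: sum is odd — true of each 'Positive' example, false of each 'Negative' one.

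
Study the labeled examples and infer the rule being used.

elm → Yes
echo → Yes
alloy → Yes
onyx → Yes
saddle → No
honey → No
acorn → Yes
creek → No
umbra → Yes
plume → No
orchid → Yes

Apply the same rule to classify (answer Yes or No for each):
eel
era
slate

Yes, Yes, No

Comparing the two groups points to one rule — starts with a vowel.
eel → starts with 'e' → Yes.
era → starts with 'e' → Yes.
slate → starts with 's' → No.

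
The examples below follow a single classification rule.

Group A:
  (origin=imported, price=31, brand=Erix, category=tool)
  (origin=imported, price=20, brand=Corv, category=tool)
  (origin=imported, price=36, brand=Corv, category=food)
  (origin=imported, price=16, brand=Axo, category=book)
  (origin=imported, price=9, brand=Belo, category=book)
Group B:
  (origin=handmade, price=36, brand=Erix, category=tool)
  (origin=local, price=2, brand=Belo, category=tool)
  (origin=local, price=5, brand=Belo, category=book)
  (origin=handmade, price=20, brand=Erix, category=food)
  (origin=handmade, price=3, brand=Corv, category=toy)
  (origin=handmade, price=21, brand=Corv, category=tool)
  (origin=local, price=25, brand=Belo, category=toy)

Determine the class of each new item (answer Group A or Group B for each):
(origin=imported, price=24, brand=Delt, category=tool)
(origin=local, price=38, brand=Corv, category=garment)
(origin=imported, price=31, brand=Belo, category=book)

'Group A' ⟺ origin is imported.

Group A, Group B, Group A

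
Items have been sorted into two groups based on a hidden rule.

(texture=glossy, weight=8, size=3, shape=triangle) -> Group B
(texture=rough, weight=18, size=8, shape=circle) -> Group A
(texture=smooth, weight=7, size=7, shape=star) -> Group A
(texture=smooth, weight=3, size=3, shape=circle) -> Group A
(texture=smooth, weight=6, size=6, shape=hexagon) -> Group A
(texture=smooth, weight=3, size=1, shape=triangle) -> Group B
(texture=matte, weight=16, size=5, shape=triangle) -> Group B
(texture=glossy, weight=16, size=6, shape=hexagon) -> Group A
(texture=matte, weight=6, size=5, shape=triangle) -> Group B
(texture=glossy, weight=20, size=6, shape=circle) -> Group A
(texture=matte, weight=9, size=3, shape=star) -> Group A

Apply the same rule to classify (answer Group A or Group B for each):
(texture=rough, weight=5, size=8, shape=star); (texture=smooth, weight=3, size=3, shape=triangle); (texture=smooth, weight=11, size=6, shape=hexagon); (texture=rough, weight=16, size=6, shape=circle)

Group A, Group B, Group A, Group A

The simplest hypothesis consistent with all the labels is: shape is not triangle.
(texture=rough, weight=5, size=8, shape=star): shape is star, meets the rule → Group A.
(texture=smooth, weight=3, size=3, shape=triangle): shape is triangle, does not satisfy this → Group B.
(texture=smooth, weight=11, size=6, shape=hexagon): shape is hexagon, meets the rule → Group A.
(texture=rough, weight=16, size=6, shape=circle): shape is circle, meets the rule → Group A.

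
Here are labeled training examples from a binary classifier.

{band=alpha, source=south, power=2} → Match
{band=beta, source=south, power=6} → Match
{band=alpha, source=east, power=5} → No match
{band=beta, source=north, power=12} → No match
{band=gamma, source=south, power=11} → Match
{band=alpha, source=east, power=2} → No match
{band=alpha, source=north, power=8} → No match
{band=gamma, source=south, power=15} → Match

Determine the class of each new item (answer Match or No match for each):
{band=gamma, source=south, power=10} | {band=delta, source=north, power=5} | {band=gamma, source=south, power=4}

Match, No match, Match

The distinguishing property — source is south — holds for all the 'Match' cases and none of the 'No match' cases.
Match: {band=gamma, source=south, power=10}, since source is south.
No match: {band=delta, source=north, power=5}, since source is north.
Match: {band=gamma, source=south, power=4}, since source is south.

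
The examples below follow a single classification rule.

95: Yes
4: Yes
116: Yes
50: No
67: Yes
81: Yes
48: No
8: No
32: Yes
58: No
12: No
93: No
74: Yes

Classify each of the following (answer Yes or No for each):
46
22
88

Yes, No, Yes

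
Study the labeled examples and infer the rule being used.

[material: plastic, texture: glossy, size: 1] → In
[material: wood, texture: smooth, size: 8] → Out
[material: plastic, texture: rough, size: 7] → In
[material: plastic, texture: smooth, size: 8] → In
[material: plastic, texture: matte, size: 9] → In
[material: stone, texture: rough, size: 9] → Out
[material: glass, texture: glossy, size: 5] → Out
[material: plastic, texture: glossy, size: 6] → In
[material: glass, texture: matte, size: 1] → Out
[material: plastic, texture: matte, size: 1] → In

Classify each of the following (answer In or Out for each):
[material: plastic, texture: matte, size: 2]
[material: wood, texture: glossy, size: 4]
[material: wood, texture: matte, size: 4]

In, Out, Out

The simplest hypothesis consistent with all the labels is: material is plastic.
[material: plastic, texture: matte, size: 2]: material is plastic, meets the rule → In. [material: wood, texture: glossy, size: 4]: material is wood, fails the rule → Out. [material: wood, texture: matte, size: 4]: material is wood, fails the rule → Out.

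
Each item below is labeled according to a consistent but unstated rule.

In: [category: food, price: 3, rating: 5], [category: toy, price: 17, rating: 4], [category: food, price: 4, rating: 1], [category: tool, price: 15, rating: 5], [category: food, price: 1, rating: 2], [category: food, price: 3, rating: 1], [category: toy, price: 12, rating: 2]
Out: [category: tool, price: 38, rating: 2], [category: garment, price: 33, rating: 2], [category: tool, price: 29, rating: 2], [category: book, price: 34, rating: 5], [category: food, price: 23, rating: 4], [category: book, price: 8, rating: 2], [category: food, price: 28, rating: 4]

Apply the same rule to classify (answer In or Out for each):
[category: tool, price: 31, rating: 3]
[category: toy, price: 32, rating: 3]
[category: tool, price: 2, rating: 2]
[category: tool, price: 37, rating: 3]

The simplest hypothesis consistent with all the labels is: price ≠ 8 AND price ≤ 17.
[category: tool, price: 31, rating: 3]: Out (price = 31). [category: toy, price: 32, rating: 3]: Out (price = 32). [category: tool, price: 2, rating: 2]: In (price = 2). [category: tool, price: 37, rating: 3]: Out (price = 37).

Out, Out, In, Out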